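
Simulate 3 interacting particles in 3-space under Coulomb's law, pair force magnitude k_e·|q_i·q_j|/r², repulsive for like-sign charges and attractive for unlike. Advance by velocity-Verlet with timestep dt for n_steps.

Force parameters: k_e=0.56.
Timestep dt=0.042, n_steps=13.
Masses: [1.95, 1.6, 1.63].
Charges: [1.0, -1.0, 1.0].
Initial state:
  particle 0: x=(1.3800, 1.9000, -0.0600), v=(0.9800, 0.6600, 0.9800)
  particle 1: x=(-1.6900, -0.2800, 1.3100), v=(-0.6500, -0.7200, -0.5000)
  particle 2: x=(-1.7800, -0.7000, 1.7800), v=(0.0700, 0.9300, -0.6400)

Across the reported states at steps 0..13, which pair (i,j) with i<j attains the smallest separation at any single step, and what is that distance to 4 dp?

step 0: x0=(1.3800, 1.9000, -0.0600) x1=(-1.6900, -0.2800, 1.3100) x2=(-1.7800, -0.7000, 1.7800)
step 1: x0=(1.4212, 1.9277, -0.0188) x1=(-1.7174, -0.3107, 1.2896) x2=(-1.7770, -0.6605, 1.7526)
step 2: x0=(1.4623, 1.9554, 0.0223) x1=(-1.7449, -0.3425, 1.2705) x2=(-1.7738, -0.6199, 1.7237)
step 3: x0=(1.5035, 1.9831, 0.0635) x1=(-1.7726, -0.3754, 1.2534) x2=(-1.7705, -0.5782, 1.6931)
step 4: x0=(1.5446, 2.0109, 0.1046) x1=(-1.8002, -0.4094, 1.2386) x2=(-1.7672, -0.5354, 1.6601)
step 5: x0=(1.5857, 2.0386, 0.1458) x1=(-1.8275, -0.4443, 1.2268) x2=(-1.7642, -0.4918, 1.6242)
step 6: x0=(1.6269, 2.0663, 0.1869) x1=(-1.8542, -0.4796, 1.2187) x2=(-1.7618, -0.4477, 1.5846)
step 7: x0=(1.6680, 2.0940, 0.2281) x1=(-1.8799, -0.5146, 1.2148) x2=(-1.7605, -0.4041, 1.5410)
step 8: x0=(1.7092, 2.1217, 0.2693) x1=(-1.9040, -0.5481, 1.2150) x2=(-1.7606, -0.3618, 1.4933)
step 9: x0=(1.7503, 2.1494, 0.3104) x1=(-1.9263, -0.5792, 1.2188) x2=(-1.7626, -0.3219, 1.4422)
step 10: x0=(1.7914, 2.1771, 0.3515) x1=(-1.9466, -0.6073, 1.2251) x2=(-1.7665, -0.2849, 1.3885)
step 11: x0=(1.8326, 2.2048, 0.3927) x1=(-1.9653, -0.6324, 1.2329) x2=(-1.7720, -0.2508, 1.3333)
step 12: x0=(1.8737, 2.2326, 0.4338) x1=(-1.9825, -0.6547, 1.2415) x2=(-1.7790, -0.2195, 1.2774)
step 13: x0=(1.9149, 2.2603, 0.4750) x1=(-1.9986, -0.6746, 1.2502) x2=(-1.7870, -0.1906, 1.2214)

pair (1,2), distance 0.3643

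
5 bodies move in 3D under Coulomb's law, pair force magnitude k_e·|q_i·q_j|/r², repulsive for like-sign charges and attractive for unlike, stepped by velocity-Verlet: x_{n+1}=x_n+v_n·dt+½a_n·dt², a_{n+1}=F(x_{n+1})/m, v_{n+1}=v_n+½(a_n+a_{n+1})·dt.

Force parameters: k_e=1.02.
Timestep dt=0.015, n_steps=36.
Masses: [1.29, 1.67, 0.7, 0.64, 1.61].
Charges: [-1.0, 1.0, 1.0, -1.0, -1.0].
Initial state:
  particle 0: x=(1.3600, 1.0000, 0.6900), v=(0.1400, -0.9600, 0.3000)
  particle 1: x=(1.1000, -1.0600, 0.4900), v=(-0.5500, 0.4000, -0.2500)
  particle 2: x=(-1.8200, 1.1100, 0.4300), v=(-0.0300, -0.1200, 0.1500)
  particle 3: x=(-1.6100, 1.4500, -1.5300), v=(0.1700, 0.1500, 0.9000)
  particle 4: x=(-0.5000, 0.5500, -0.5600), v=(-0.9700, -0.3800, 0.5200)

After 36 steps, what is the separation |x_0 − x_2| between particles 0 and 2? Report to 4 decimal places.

step 0: x0=(1.3600, 1.0000, 0.6900) x1=(1.1000, -1.0600, 0.4900) x2=(-1.8200, 1.1100, 0.4300) x3=(-1.6100, 1.4500, -1.5300) x4=(-0.5000, 0.5500, -0.5600)
step 1: x0=(1.3621, 0.9856, 0.6945) x1=(1.0917, -1.0540, 0.4862) x2=(-1.8204, 1.1082, 0.4322) x3=(-1.6075, 1.4523, -1.5165) x4=(-0.5146, 0.5443, -0.5522)
step 2: x0=(1.3642, 0.9711, 0.6990) x1=(1.0835, -1.0479, 0.4825) x2=(-1.8207, 1.1064, 0.4342) x3=(-1.6051, 1.4546, -1.5030) x4=(-0.5291, 0.5385, -0.5443)
step 3: x0=(1.3664, 0.9566, 0.7036) x1=(1.0752, -1.0418, 0.4787) x2=(-1.8209, 1.1046, 0.4361) x3=(-1.6028, 1.4569, -1.4894) x4=(-0.5437, 0.5328, -0.5364)
step 4: x0=(1.3685, 0.9421, 0.7082) x1=(1.0669, -1.0356, 0.4749) x2=(-1.8210, 1.1027, 0.4379) x3=(-1.6006, 1.4593, -1.4759) x4=(-0.5583, 0.5270, -0.5284)
step 5: x0=(1.3707, 0.9275, 0.7127) x1=(1.0587, -1.0294, 0.4711) x2=(-1.8209, 1.1009, 0.4395) x3=(-1.5984, 1.4618, -1.4623) x4=(-0.5729, 0.5211, -0.5204)
step 6: x0=(1.3729, 0.9129, 0.7174) x1=(1.0504, -1.0232, 0.4673) x2=(-1.8208, 1.0990, 0.4409) x3=(-1.5964, 1.4642, -1.4487) x4=(-0.5875, 0.5153, -0.5123)
step 7: x0=(1.3751, 0.8983, 0.7220) x1=(1.0421, -1.0169, 0.4635) x2=(-1.8206, 1.0972, 0.4422) x3=(-1.5945, 1.4668, -1.4351) x4=(-0.6022, 0.5094, -0.5042)
step 8: x0=(1.3773, 0.8836, 0.7266) x1=(1.0338, -1.0106, 0.4597) x2=(-1.8202, 1.0953, 0.4434) x3=(-1.5926, 1.4693, -1.4215) x4=(-0.6168, 0.5034, -0.4960)
step 9: x0=(1.3795, 0.8689, 0.7313) x1=(1.0255, -1.0042, 0.4559) x2=(-1.8198, 1.0934, 0.4444) x3=(-1.5909, 1.4720, -1.4079) x4=(-0.6315, 0.4975, -0.4877)
step 10: x0=(1.3817, 0.8541, 0.7359) x1=(1.0172, -0.9977, 0.4520) x2=(-1.8192, 1.0915, 0.4452) x3=(-1.5892, 1.4746, -1.3942) x4=(-0.6461, 0.4915, -0.4794)
step 11: x0=(1.3839, 0.8393, 0.7406) x1=(1.0089, -0.9912, 0.4482) x2=(-1.8185, 1.0896, 0.4459) x3=(-1.5877, 1.4773, -1.3806) x4=(-0.6608, 0.4855, -0.4711)
step 12: x0=(1.3862, 0.8245, 0.7453) x1=(1.0005, -0.9847, 0.4444) x2=(-1.8177, 1.0877, 0.4464) x3=(-1.5862, 1.4801, -1.3669) x4=(-0.6755, 0.4794, -0.4627)
step 13: x0=(1.3884, 0.8096, 0.7500) x1=(0.9922, -0.9781, 0.4405) x2=(-1.8168, 1.0857, 0.4468) x3=(-1.5849, 1.4829, -1.3532) x4=(-0.6902, 0.4734, -0.4542)
step 14: x0=(1.3907, 0.7946, 0.7548) x1=(0.9839, -0.9714, 0.4366) x2=(-1.8158, 1.0838, 0.4470) x3=(-1.5836, 1.4858, -1.3394) x4=(-0.7050, 0.4673, -0.4456)
step 15: x0=(1.3930, 0.7796, 0.7595) x1=(0.9756, -0.9648, 0.4328) x2=(-1.8146, 1.0818, 0.4470) x3=(-1.5824, 1.4888, -1.3257) x4=(-0.7197, 0.4611, -0.4370)
step 16: x0=(1.3952, 0.7646, 0.7642) x1=(0.9672, -0.9580, 0.4289) x2=(-1.8134, 1.0798, 0.4469) x3=(-1.5814, 1.4917, -1.3119) x4=(-0.7345, 0.4550, -0.4284)
step 17: x0=(1.3975, 0.7495, 0.7690) x1=(0.9589, -0.9512, 0.4250) x2=(-1.8120, 1.0777, 0.4466) x3=(-1.5804, 1.4948, -1.2981) x4=(-0.7493, 0.4488, -0.4197)
step 18: x0=(1.3998, 0.7343, 0.7738) x1=(0.9505, -0.9443, 0.4212) x2=(-1.8104, 1.0757, 0.4461) x3=(-1.5795, 1.4979, -1.2843) x4=(-0.7641, 0.4425, -0.4109)
step 19: x0=(1.4021, 0.7191, 0.7785) x1=(0.9422, -0.9374, 0.4173) x2=(-1.8088, 1.0736, 0.4454) x3=(-1.5787, 1.5010, -1.2705) x4=(-0.7789, 0.4363, -0.4020)
step 20: x0=(1.4044, 0.7039, 0.7833) x1=(0.9338, -0.9305, 0.4134) x2=(-1.8070, 1.0715, 0.4445) x3=(-1.5780, 1.5043, -1.2566) x4=(-0.7937, 0.4300, -0.3931)
step 21: x0=(1.4067, 0.6886, 0.7881) x1=(0.9255, -0.9234, 0.4095) x2=(-1.8051, 1.0693, 0.4435) x3=(-1.5774, 1.5075, -1.2427) x4=(-0.8086, 0.4237, -0.3841)
step 22: x0=(1.4090, 0.6732, 0.7929) x1=(0.9171, -0.9164, 0.4056) x2=(-1.8031, 1.0672, 0.4423) x3=(-1.5768, 1.5109, -1.2288) x4=(-0.8234, 0.4174, -0.3750)
step 23: x0=(1.4113, 0.6578, 0.7977) x1=(0.9088, -0.9092, 0.4017) x2=(-1.8010, 1.0650, 0.4408) x3=(-1.5764, 1.5143, -1.2148) x4=(-0.8383, 0.4110, -0.3659)
step 24: x0=(1.4136, 0.6424, 0.8025) x1=(0.9004, -0.9020, 0.3978) x2=(-1.7987, 1.0627, 0.4392) x3=(-1.5761, 1.5177, -1.2008) x4=(-0.8532, 0.4047, -0.3567)
step 25: x0=(1.4159, 0.6268, 0.8073) x1=(0.8920, -0.8948, 0.3939) x2=(-1.7963, 1.0605, 0.4374) x3=(-1.5758, 1.5213, -1.1868) x4=(-0.8682, 0.3983, -0.3474)
step 26: x0=(1.4182, 0.6113, 0.8121) x1=(0.8837, -0.8875, 0.3900) x2=(-1.7937, 1.0582, 0.4354) x3=(-1.5756, 1.5248, -1.1727) x4=(-0.8831, 0.3918, -0.3381)
step 27: x0=(1.4205, 0.5956, 0.8169) x1=(0.8753, -0.8801, 0.3861) x2=(-1.7910, 1.0558, 0.4332) x3=(-1.5755, 1.5285, -1.1586) x4=(-0.8981, 0.3854, -0.3287)
step 28: x0=(1.4228, 0.5799, 0.8217) x1=(0.8670, -0.8727, 0.3822) x2=(-1.7882, 1.0534, 0.4308) x3=(-1.5755, 1.5322, -1.1445) x4=(-0.9131, 0.3789, -0.3192)
step 29: x0=(1.4251, 0.5642, 0.8265) x1=(0.8586, -0.8652, 0.3783) x2=(-1.7852, 1.0510, 0.4281) x3=(-1.5756, 1.5359, -1.1303) x4=(-0.9281, 0.3724, -0.3096)
step 30: x0=(1.4274, 0.5484, 0.8313) x1=(0.8502, -0.8576, 0.3744) x2=(-1.7821, 1.0485, 0.4253) x3=(-1.5758, 1.5398, -1.1161) x4=(-0.9432, 0.3659, -0.3000)
step 31: x0=(1.4296, 0.5325, 0.8361) x1=(0.8419, -0.8500, 0.3706) x2=(-1.7789, 1.0460, 0.4222) x3=(-1.5760, 1.5437, -1.1018) x4=(-0.9583, 0.3594, -0.2903)
step 32: x0=(1.4319, 0.5165, 0.8409) x1=(0.8335, -0.8423, 0.3667) x2=(-1.7754, 1.0434, 0.4189) x3=(-1.5763, 1.5476, -1.0875) x4=(-0.9734, 0.3529, -0.2805)
step 33: x0=(1.4341, 0.5005, 0.8456) x1=(0.8252, -0.8346, 0.3628) x2=(-1.7719, 1.0408, 0.4154) x3=(-1.5767, 1.5516, -1.0731) x4=(-0.9885, 0.3463, -0.2706)
step 34: x0=(1.4364, 0.4845, 0.8504) x1=(0.8169, -0.8268, 0.3589) x2=(-1.7682, 1.0381, 0.4116) x3=(-1.5772, 1.5557, -1.0586) x4=(-1.0037, 0.3398, -0.2607)
step 35: x0=(1.4386, 0.4683, 0.8552) x1=(0.8085, -0.8190, 0.3551) x2=(-1.7643, 1.0353, 0.4076) x3=(-1.5778, 1.5598, -1.0442) x4=(-1.0189, 0.3332, -0.2506)
step 36: x0=(1.4408, 0.4521, 0.8599) x1=(0.8002, -0.8110, 0.3512) x2=(-1.7603, 1.0325, 0.4034) x3=(-1.5784, 1.5639, -1.0296) x4=(-1.0341, 0.3266, -0.2405)

3.2852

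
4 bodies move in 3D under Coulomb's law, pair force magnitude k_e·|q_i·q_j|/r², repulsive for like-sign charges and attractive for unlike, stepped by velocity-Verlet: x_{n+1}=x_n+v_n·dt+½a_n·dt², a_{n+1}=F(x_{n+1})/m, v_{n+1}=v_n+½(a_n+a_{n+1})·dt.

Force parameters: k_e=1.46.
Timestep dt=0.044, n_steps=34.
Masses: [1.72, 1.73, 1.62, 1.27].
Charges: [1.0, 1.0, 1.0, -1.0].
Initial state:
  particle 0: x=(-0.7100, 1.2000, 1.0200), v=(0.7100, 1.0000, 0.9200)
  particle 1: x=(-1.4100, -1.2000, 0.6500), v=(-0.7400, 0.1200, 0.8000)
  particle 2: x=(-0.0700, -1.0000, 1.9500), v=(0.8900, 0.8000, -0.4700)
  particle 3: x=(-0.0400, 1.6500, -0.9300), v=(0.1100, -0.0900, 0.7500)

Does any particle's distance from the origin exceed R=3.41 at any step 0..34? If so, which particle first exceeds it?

yes, particle 0

step 0: x0=(-0.7100, 1.2000, 1.0200) x1=(-1.4100, -1.2000, 0.6500) x2=(-0.0700, -1.0000, 1.9500) x3=(-0.0400, 1.6500, -0.9300)
step 1: x0=(-0.6787, 1.2443, 1.0603) x1=(-1.4427, -1.1948, 0.6850) x2=(-0.0306, -0.9649, 1.9295) x3=(-0.0353, 1.6459, -0.8967)
step 2: x0=(-0.6473, 1.2891, 1.1001) x1=(-1.4758, -1.1898, 0.7196) x2=(0.0092, -0.9298, 1.9093) x3=(-0.0308, 1.6414, -0.8627)
step 3: x0=(-0.6158, 1.3345, 1.1396) x1=(-1.5093, -1.1850, 0.7538) x2=(0.0494, -0.8949, 1.8895) x3=(-0.0265, 1.6366, -0.8280)
step 4: x0=(-0.5841, 1.3803, 1.1787) x1=(-1.5431, -1.1803, 0.7877) x2=(0.0901, -0.8602, 1.8699) x3=(-0.0224, 1.6315, -0.7927)
step 5: x0=(-0.5524, 1.4267, 1.2173) x1=(-1.5773, -1.1758, 0.8213) x2=(0.1313, -0.8255, 1.8505) x3=(-0.0186, 1.6260, -0.7566)
step 6: x0=(-0.5205, 1.4736, 1.2555) x1=(-1.6118, -1.1715, 0.8546) x2=(0.1728, -0.7909, 1.8313) x3=(-0.0149, 1.6202, -0.7199)
step 7: x0=(-0.4886, 1.5209, 1.2933) x1=(-1.6467, -1.1673, 0.8876) x2=(0.2148, -0.7564, 1.8123) x3=(-0.0115, 1.6142, -0.6824)
step 8: x0=(-0.4566, 1.5687, 1.3307) x1=(-1.6819, -1.1633, 0.9204) x2=(0.2573, -0.7220, 1.7934) x3=(-0.0082, 1.6079, -0.6442)
step 9: x0=(-0.4245, 1.6169, 1.3676) x1=(-1.7175, -1.1594, 0.9530) x2=(0.3001, -0.6878, 1.7746) x3=(-0.0052, 1.6012, -0.6053)
step 10: x0=(-0.3923, 1.6655, 1.4042) x1=(-1.7533, -1.1556, 0.9854) x2=(0.3433, -0.6536, 1.7559) x3=(-0.0023, 1.5944, -0.5656)
step 11: x0=(-0.3601, 1.7145, 1.4403) x1=(-1.7895, -1.1519, 1.0176) x2=(0.3869, -0.6194, 1.7372) x3=(0.0005, 1.5872, -0.5251)
step 12: x0=(-0.3278, 1.7639, 1.4760) x1=(-1.8259, -1.1484, 1.0496) x2=(0.4308, -0.5854, 1.7185) x3=(0.0030, 1.5798, -0.4839)
step 13: x0=(-0.2954, 1.8136, 1.5113) x1=(-1.8626, -1.1449, 1.0815) x2=(0.4751, -0.5515, 1.6998) x3=(0.0054, 1.5722, -0.4418)
step 14: x0=(-0.2630, 1.8636, 1.5462) x1=(-1.8995, -1.1416, 1.1132) x2=(0.5197, -0.5176, 1.6810) x3=(0.0077, 1.5644, -0.3990)
step 15: x0=(-0.2306, 1.9140, 1.5807) x1=(-1.9367, -1.1383, 1.1448) x2=(0.5646, -0.4837, 1.6622) x3=(0.0099, 1.5563, -0.3554)
step 16: x0=(-0.1981, 1.9646, 1.6148) x1=(-1.9741, -1.1351, 1.1763) x2=(0.6098, -0.4500, 1.6433) x3=(0.0119, 1.5481, -0.3110)
step 17: x0=(-0.1656, 2.0155, 1.6485) x1=(-2.0117, -1.1320, 1.2077) x2=(0.6553, -0.4163, 1.6243) x3=(0.0139, 1.5396, -0.2658)
step 18: x0=(-0.1331, 2.0666, 1.6818) x1=(-2.0495, -1.1290, 1.2390) x2=(0.7010, -0.3826, 1.6052) x3=(0.0158, 1.5310, -0.2198)
step 19: x0=(-0.1005, 2.1180, 1.7147) x1=(-2.0875, -1.1260, 1.2703) x2=(0.7469, -0.3489, 1.5860) x3=(0.0176, 1.5221, -0.1729)
step 20: x0=(-0.0680, 2.1695, 1.7472) x1=(-2.1256, -1.1231, 1.3014) x2=(0.7930, -0.3153, 1.5666) x3=(0.0194, 1.5132, -0.1253)
step 21: x0=(-0.0354, 2.2212, 1.7794) x1=(-2.1639, -1.1202, 1.3325) x2=(0.8394, -0.2816, 1.5470) x3=(0.0211, 1.5040, -0.0768)
step 22: x0=(-0.0029, 2.2731, 1.8112) x1=(-2.2024, -1.1174, 1.3635) x2=(0.8859, -0.2480, 1.5272) x3=(0.0229, 1.4947, -0.0276)
step 23: x0=(0.0296, 2.3251, 1.8427) x1=(-2.2410, -1.1146, 1.3944) x2=(0.9325, -0.2143, 1.5073) x3=(0.0247, 1.4853, 0.0225)
step 24: x0=(0.0621, 2.3773, 1.8739) x1=(-2.2797, -1.1118, 1.4253) x2=(0.9793, -0.1806, 1.4872) x3=(0.0265, 1.4757, 0.0733)
step 25: x0=(0.0946, 2.4295, 1.9047) x1=(-2.3185, -1.1091, 1.4561) x2=(1.0261, -0.1469, 1.4668) x3=(0.0284, 1.4660, 0.1249)
step 26: x0=(0.1270, 2.4818, 1.9352) x1=(-2.3574, -1.1064, 1.4869) x2=(1.0731, -0.1131, 1.4462) x3=(0.0304, 1.4561, 0.1773)
step 27: x0=(0.1594, 2.5342, 1.9655) x1=(-2.3964, -1.1038, 1.5176) x2=(1.1200, -0.0793, 1.4254) x3=(0.0325, 1.4461, 0.2305)
step 28: x0=(0.1917, 2.5866, 1.9954) x1=(-2.4355, -1.1011, 1.5483) x2=(1.1671, -0.0454, 1.4043) x3=(0.0347, 1.4359, 0.2844)
step 29: x0=(0.2240, 2.6391, 2.0251) x1=(-2.4747, -1.0985, 1.5789) x2=(1.2141, -0.0113, 1.3831) x3=(0.0371, 1.4257, 0.3390)
step 30: x0=(0.2563, 2.6915, 2.0545) x1=(-2.5140, -1.0959, 1.6095) x2=(1.2611, 0.0228, 1.3615) x3=(0.0398, 1.4153, 0.3944)
step 31: x0=(0.2884, 2.7440, 2.0837) x1=(-2.5533, -1.0933, 1.6401) x2=(1.3080, 0.0570, 1.3398) x3=(0.0427, 1.4047, 0.4504)
step 32: x0=(0.3205, 2.7965, 2.1126) x1=(-2.5927, -1.0907, 1.6706) x2=(1.3548, 0.0914, 1.3178) x3=(0.0458, 1.3940, 0.5070)
step 33: x0=(0.3526, 2.8490, 2.1414) x1=(-2.6322, -1.0882, 1.7011) x2=(1.4015, 0.1259, 1.2955) x3=(0.0493, 1.3832, 0.5643)
step 34: x0=(0.3846, 2.9014, 2.1699) x1=(-2.6717, -1.0856, 1.7315) x2=(1.4481, 0.1605, 1.2731) x3=(0.0531, 1.3722, 0.6222)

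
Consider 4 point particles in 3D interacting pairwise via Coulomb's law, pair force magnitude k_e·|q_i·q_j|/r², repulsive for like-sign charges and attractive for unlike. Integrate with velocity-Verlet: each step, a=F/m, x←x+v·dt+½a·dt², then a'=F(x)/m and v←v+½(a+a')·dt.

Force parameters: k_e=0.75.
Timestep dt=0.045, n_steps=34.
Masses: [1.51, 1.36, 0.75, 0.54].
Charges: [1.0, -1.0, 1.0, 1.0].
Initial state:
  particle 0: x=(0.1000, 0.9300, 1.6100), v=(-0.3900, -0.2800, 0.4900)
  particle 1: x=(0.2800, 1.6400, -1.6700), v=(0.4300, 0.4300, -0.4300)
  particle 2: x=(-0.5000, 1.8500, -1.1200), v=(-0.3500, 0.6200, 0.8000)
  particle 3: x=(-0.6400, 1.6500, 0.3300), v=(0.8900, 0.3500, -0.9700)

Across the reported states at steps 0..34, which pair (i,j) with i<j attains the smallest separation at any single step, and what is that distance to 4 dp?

step 0: x0=(0.1000, 0.9300, 1.6100) x1=(0.2800, 1.6400, -1.6700) x2=(-0.5000, 1.8500, -1.1200) x3=(-0.6400, 1.6500, 0.3300)
step 1: x0=(0.0825, 0.9173, 1.6322) x1=(0.2988, 1.6595, -1.6889) x2=(-0.5149, 1.8778, -1.0852) x3=(-0.6001, 1.6659, 0.2863)
step 2: x0=(0.0653, 0.9044, 1.6547) x1=(0.3167, 1.6791, -1.7068) x2=(-0.5283, 1.9054, -1.0527) x3=(-0.5605, 1.6820, 0.2427)
step 3: x0=(0.0481, 0.8914, 1.6775) x1=(0.3338, 1.6990, -1.7239) x2=(-0.5404, 1.9329, -1.0226) x3=(-0.5210, 1.6982, 0.1994)
step 4: x0=(0.0311, 0.8782, 1.7006) x1=(0.3501, 1.7190, -1.7401) x2=(-0.5513, 1.9605, -0.9949) x3=(-0.4815, 1.7146, 0.1566)
step 5: x0=(0.0143, 0.8648, 1.7240) x1=(0.3658, 1.7391, -1.7556) x2=(-0.5614, 1.9881, -0.9698) x3=(-0.4418, 1.7308, 0.1144)
step 6: x0=(-0.0025, 0.8513, 1.7477) x1=(0.3807, 1.7593, -1.7702) x2=(-0.5706, 2.0160, -0.9472) x3=(-0.4019, 1.7470, 0.0731)
step 7: x0=(-0.0192, 0.8376, 1.7716) x1=(0.3951, 1.7797, -1.7841) x2=(-0.5793, 2.0441, -0.9274) x3=(-0.3614, 1.7628, 0.0329)
step 8: x0=(-0.0359, 0.8238, 1.7957) x1=(0.4088, 1.8002, -1.7972) x2=(-0.5876, 2.0726, -0.9103) x3=(-0.3202, 1.7783, -0.0062)
step 9: x0=(-0.0524, 0.8099, 1.8201) x1=(0.4220, 1.8207, -1.8095) x2=(-0.5957, 2.1016, -0.8960) x3=(-0.2780, 1.7932, -0.0438)
step 10: x0=(-0.0689, 0.7958, 1.8448) x1=(0.4347, 1.8414, -1.8212) x2=(-0.6038, 2.1312, -0.8845) x3=(-0.2346, 1.8074, -0.0800)
step 11: x0=(-0.0854, 0.7816, 1.8696) x1=(0.4468, 1.8621, -1.8321) x2=(-0.6121, 2.1615, -0.8758) x3=(-0.1897, 1.8209, -0.1148)
step 12: x0=(-0.1018, 0.7673, 1.8946) x1=(0.4584, 1.8830, -1.8422) x2=(-0.6208, 2.1925, -0.8698) x3=(-0.1431, 1.8334, -0.1483)
step 13: x0=(-0.1183, 0.7528, 1.9199) x1=(0.4695, 1.9038, -1.8517) x2=(-0.6300, 2.2243, -0.8664) x3=(-0.0946, 1.8450, -0.1806)
step 14: x0=(-0.1346, 0.7383, 1.9453) x1=(0.4802, 1.9248, -1.8604) x2=(-0.6399, 2.2569, -0.8654) x3=(-0.0440, 1.8556, -0.2119)
step 15: x0=(-0.1510, 0.7236, 1.9709) x1=(0.4903, 1.9458, -1.8684) x2=(-0.6506, 2.2903, -0.8665) x3=(0.0087, 1.8652, -0.2425)
step 16: x0=(-0.1674, 0.7089, 1.9967) x1=(0.5000, 1.9669, -1.8757) x2=(-0.6619, 2.3245, -0.8695) x3=(0.0636, 1.8739, -0.2728)
step 17: x0=(-0.1837, 0.6940, 2.0226) x1=(0.5093, 1.9881, -1.8822) x2=(-0.6740, 2.3593, -0.8743) x3=(0.1206, 1.8817, -0.3029)
step 18: x0=(-0.2000, 0.6791, 2.0487) x1=(0.5181, 2.0093, -1.8880) x2=(-0.6868, 2.3949, -0.8807) x3=(0.1796, 1.8887, -0.3331)
step 19: x0=(-0.2164, 0.6641, 2.0749) x1=(0.5266, 2.0306, -1.8930) x2=(-0.7001, 2.4310, -0.8884) x3=(0.2405, 1.8950, -0.3637)
step 20: x0=(-0.2327, 0.6490, 2.1012) x1=(0.5346, 2.0519, -1.8973) x2=(-0.7141, 2.4676, -0.8974) x3=(0.3032, 1.9008, -0.3950)
step 21: x0=(-0.2490, 0.6338, 2.1277) x1=(0.5422, 2.0732, -1.9008) x2=(-0.7285, 2.5047, -0.9074) x3=(0.3676, 1.9060, -0.4270)
step 22: x0=(-0.2654, 0.6185, 2.1543) x1=(0.5494, 2.0946, -1.9035) x2=(-0.7433, 2.5422, -0.9184) x3=(0.4334, 1.9108, -0.4600)
step 23: x0=(-0.2817, 0.6032, 2.1810) x1=(0.5563, 2.1160, -1.9054) x2=(-0.7584, 2.5800, -0.9303) x3=(0.5007, 1.9153, -0.4941)
step 24: x0=(-0.2981, 0.5878, 2.2079) x1=(0.5629, 2.1374, -1.9065) x2=(-0.7738, 2.6181, -0.9430) x3=(0.5691, 1.9195, -0.5295)
step 25: x0=(-0.3145, 0.5723, 2.2348) x1=(0.5691, 2.1588, -1.9067) x2=(-0.7894, 2.6565, -0.9564) x3=(0.6386, 1.9236, -0.5662)
step 26: x0=(-0.3308, 0.5568, 2.2618) x1=(0.5751, 2.1801, -1.9061) x2=(-0.8050, 2.6951, -0.9704) x3=(0.7089, 1.9275, -0.6044)
step 27: x0=(-0.3472, 0.5412, 2.2889) x1=(0.5808, 2.2015, -1.9047) x2=(-0.8208, 2.7338, -0.9851) x3=(0.7800, 1.9315, -0.6442)
step 28: x0=(-0.3636, 0.5256, 2.3161) x1=(0.5864, 2.2228, -1.9024) x2=(-0.8366, 2.7727, -1.0003) x3=(0.8517, 1.9355, -0.6857)
step 29: x0=(-0.3800, 0.5099, 2.3433) x1=(0.5918, 2.2440, -1.8992) x2=(-0.8524, 2.8118, -1.0160) x3=(0.9237, 1.9397, -0.7288)
step 30: x0=(-0.3965, 0.4942, 2.3706) x1=(0.5970, 2.2652, -1.8951) x2=(-0.8681, 2.8509, -1.0323) x3=(0.9960, 1.9441, -0.7737)
step 31: x0=(-0.4129, 0.4784, 2.3980) x1=(0.6023, 2.2862, -1.8901) x2=(-0.8838, 2.8900, -1.0489) x3=(1.0684, 1.9488, -0.8203)
step 32: x0=(-0.4293, 0.4626, 2.4255) x1=(0.6075, 2.3072, -1.8843) x2=(-0.8993, 2.9292, -1.0660) x3=(1.1406, 1.9538, -0.8688)
step 33: x0=(-0.4458, 0.4467, 2.4530) x1=(0.6128, 2.3280, -1.8776) x2=(-0.9147, 2.9685, -1.0835) x3=(1.2125, 1.9592, -0.9189)
step 34: x0=(-0.4622, 0.4309, 2.4806) x1=(0.6182, 2.3487, -1.8701) x2=(-0.9299, 3.0077, -1.1014) x3=(1.2839, 1.9651, -0.9708)

pair (2,3), distance 0.9347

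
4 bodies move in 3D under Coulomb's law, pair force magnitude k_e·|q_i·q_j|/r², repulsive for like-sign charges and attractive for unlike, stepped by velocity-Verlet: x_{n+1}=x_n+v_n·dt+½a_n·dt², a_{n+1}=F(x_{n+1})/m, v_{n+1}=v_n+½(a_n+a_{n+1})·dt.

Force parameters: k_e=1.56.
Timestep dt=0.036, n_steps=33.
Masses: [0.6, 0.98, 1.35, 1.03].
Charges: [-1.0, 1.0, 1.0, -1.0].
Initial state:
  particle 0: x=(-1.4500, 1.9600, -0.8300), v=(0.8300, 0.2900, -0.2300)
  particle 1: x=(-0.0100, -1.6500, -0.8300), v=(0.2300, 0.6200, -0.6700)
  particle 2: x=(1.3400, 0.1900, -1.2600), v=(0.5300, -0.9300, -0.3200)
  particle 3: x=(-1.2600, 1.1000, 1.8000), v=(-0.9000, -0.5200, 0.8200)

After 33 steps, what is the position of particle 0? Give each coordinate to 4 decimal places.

step 0: x0=(-1.4500, 1.9600, -0.8300) x1=(-0.0100, -1.6500, -0.8300) x2=(1.3400, 0.1900, -1.2600) x3=(-1.2600, 1.1000, 1.8000)
step 1: x0=(-1.4200, 1.9703, -0.8385) x1=(-0.0019, -1.6277, -0.8540) x2=(1.3591, 0.1567, -1.2715) x3=(-1.2923, 1.0812, 1.8296)
step 2: x0=(-1.3896, 1.9804, -0.8475) x1=(0.0059, -1.6055, -0.8779) x2=(1.3782, 0.1237, -1.2830) x3=(-1.3246, 1.0622, 1.8592)
step 3: x0=(-1.3590, 1.9902, -0.8568) x1=(0.0134, -1.5835, -0.9017) x2=(1.3973, 0.0910, -1.2944) x3=(-1.3567, 1.0430, 1.8889)
step 4: x0=(-1.3280, 1.9998, -0.8666) x1=(0.0205, -1.5615, -0.9252) x2=(1.4164, 0.0586, -1.3059) x3=(-1.3886, 1.0237, 1.9186)
step 5: x0=(-1.2966, 2.0092, -0.8768) x1=(0.0272, -1.5396, -0.9486) x2=(1.4356, 0.0266, -1.3173) x3=(-1.4205, 1.0041, 1.9484)
step 6: x0=(-1.2650, 2.0182, -0.8874) x1=(0.0335, -1.5179, -0.9718) x2=(1.4548, -0.0051, -1.3287) x3=(-1.4523, 0.9844, 1.9783)
step 7: x0=(-1.2330, 2.0270, -0.8984) x1=(0.0394, -1.4963, -0.9949) x2=(1.4742, -0.0365, -1.3400) x3=(-1.4840, 0.9646, 2.0082)
step 8: x0=(-1.2007, 2.0356, -0.9098) x1=(0.0449, -1.4748, -1.0178) x2=(1.4936, -0.0675, -1.3514) x3=(-1.5157, 0.9446, 2.0382)
step 9: x0=(-1.1681, 2.0438, -0.9215) x1=(0.0500, -1.4535, -1.0405) x2=(1.5131, -0.0982, -1.3628) x3=(-1.5472, 0.9244, 2.0682)
step 10: x0=(-1.1351, 2.0517, -0.9335) x1=(0.0546, -1.4323, -1.0631) x2=(1.5328, -0.1286, -1.3741) x3=(-1.5787, 0.9041, 2.0982)
step 11: x0=(-1.1017, 2.0594, -0.9459) x1=(0.0587, -1.4112, -1.0855) x2=(1.5526, -0.1586, -1.3855) x3=(-1.6101, 0.8836, 2.1282)
step 12: x0=(-1.0681, 2.0667, -0.9587) x1=(0.0624, -1.3902, -1.1077) x2=(1.5725, -0.1883, -1.3968) x3=(-1.6414, 0.8631, 2.1583)
step 13: x0=(-1.0341, 2.0737, -0.9717) x1=(0.0655, -1.3694, -1.1297) x2=(1.5926, -0.2176, -1.4082) x3=(-1.6726, 0.8423, 2.1884)
step 14: x0=(-0.9997, 2.0804, -0.9850) x1=(0.0681, -1.3487, -1.1516) x2=(1.6129, -0.2466, -1.4195) x3=(-1.7038, 0.8215, 2.2185)
step 15: x0=(-0.9651, 2.0868, -0.9987) x1=(0.0701, -1.3281, -1.1733) x2=(1.6335, -0.2753, -1.4309) x3=(-1.7350, 0.8005, 2.2486)
step 16: x0=(-0.9301, 2.0928, -1.0126) x1=(0.0716, -1.3076, -1.1948) x2=(1.6542, -0.3037, -1.4422) x3=(-1.7660, 0.7794, 2.2787)
step 17: x0=(-0.8947, 2.0985, -1.0268) x1=(0.0725, -1.2873, -1.2162) x2=(1.6751, -0.3317, -1.4536) x3=(-1.7971, 0.7582, 2.3088)
step 18: x0=(-0.8591, 2.1039, -1.0412) x1=(0.0729, -1.2670, -1.2374) x2=(1.6963, -0.3595, -1.4649) x3=(-1.8280, 0.7369, 2.3389)
step 19: x0=(-0.8231, 2.1088, -1.0559) x1=(0.0726, -1.2468, -1.2585) x2=(1.7178, -0.3869, -1.4762) x3=(-1.8589, 0.7155, 2.3690)
step 20: x0=(-0.7868, 2.1134, -1.0709) x1=(0.0717, -1.2266, -1.2794) x2=(1.7395, -0.4141, -1.4876) x3=(-1.8898, 0.6939, 2.3992)
step 21: x0=(-0.7502, 2.1177, -1.0861) x1=(0.0702, -1.2066, -1.3001) x2=(1.7614, -0.4410, -1.4989) x3=(-1.9206, 0.6723, 2.4293)
step 22: x0=(-0.7133, 2.1215, -1.1016) x1=(0.0681, -1.1865, -1.3207) x2=(1.7837, -0.4676, -1.5103) x3=(-1.9514, 0.6506, 2.4593)
step 23: x0=(-0.6761, 2.1250, -1.1173) x1=(0.0654, -1.1665, -1.3411) x2=(1.8062, -0.4940, -1.5216) x3=(-1.9821, 0.6288, 2.4894)
step 24: x0=(-0.6385, 2.1280, -1.1332) x1=(0.0620, -1.1464, -1.3614) x2=(1.8290, -0.5201, -1.5329) x3=(-2.0128, 0.6068, 2.5195)
step 25: x0=(-0.6007, 2.1307, -1.1493) x1=(0.0581, -1.1264, -1.3816) x2=(1.8521, -0.5459, -1.5442) x3=(-2.0434, 0.5849, 2.5495)
step 26: x0=(-0.5626, 2.1329, -1.1656) x1=(0.0535, -1.1063, -1.4016) x2=(1.8755, -0.5716, -1.5556) x3=(-2.0740, 0.5628, 2.5796)
step 27: x0=(-0.5242, 2.1347, -1.1821) x1=(0.0482, -1.0861, -1.4215) x2=(1.8992, -0.5971, -1.5669) x3=(-2.1046, 0.5406, 2.6096)
step 28: x0=(-0.4855, 2.1361, -1.1988) x1=(0.0424, -1.0659, -1.4412) x2=(1.9232, -0.6223, -1.5782) x3=(-2.1351, 0.5184, 2.6396)
step 29: x0=(-0.4465, 2.1371, -1.2158) x1=(0.0360, -1.0456, -1.4608) x2=(1.9474, -0.6474, -1.5894) x3=(-2.1656, 0.4961, 2.6695)
step 30: x0=(-0.4073, 2.1376, -1.2329) x1=(0.0290, -1.0251, -1.4803) x2=(1.9720, -0.6723, -1.6007) x3=(-2.1960, 0.4737, 2.6995)
step 31: x0=(-0.3678, 2.1376, -1.2502) x1=(0.0213, -1.0046, -1.4997) x2=(1.9968, -0.6971, -1.6120) x3=(-2.2264, 0.4513, 2.7294)
step 32: x0=(-0.3280, 2.1372, -1.2676) x1=(0.0132, -0.9839, -1.5190) x2=(2.0219, -0.7217, -1.6232) x3=(-2.2568, 0.4288, 2.7593)
step 33: x0=(-0.2880, 2.1363, -1.2853) x1=(0.0044, -0.9630, -1.5382) x2=(2.0472, -0.7461, -1.6344) x3=(-2.2871, 0.4062, 2.7891)

(-0.2880, 2.1363, -1.2853)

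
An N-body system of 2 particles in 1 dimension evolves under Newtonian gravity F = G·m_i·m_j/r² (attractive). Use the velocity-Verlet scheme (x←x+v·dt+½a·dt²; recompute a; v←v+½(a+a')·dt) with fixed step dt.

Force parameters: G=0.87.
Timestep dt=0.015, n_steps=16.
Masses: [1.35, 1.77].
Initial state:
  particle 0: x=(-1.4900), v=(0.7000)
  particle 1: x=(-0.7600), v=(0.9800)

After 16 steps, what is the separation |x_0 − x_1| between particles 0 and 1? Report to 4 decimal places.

0.6496

step 0: x0=(-1.4900) x1=(-0.7600)
step 1: x0=(-1.4792) x1=(-0.7455)
step 2: x0=(-1.4677) x1=(-0.7316)
step 3: x0=(-1.4556) x1=(-0.7181)
step 4: x0=(-1.4429) x1=(-0.7051)
step 5: x0=(-1.4295) x1=(-0.6926)
step 6: x0=(-1.4155) x1=(-0.6806)
step 7: x0=(-1.4008) x1=(-0.6691)
step 8: x0=(-1.3855) x1=(-0.6581)
step 9: x0=(-1.3695) x1=(-0.6475)
step 10: x0=(-1.3529) x1=(-0.6375)
step 11: x0=(-1.3356) x1=(-0.6280)
step 12: x0=(-1.3176) x1=(-0.6190)
step 13: x0=(-1.2989) x1=(-0.6106)
step 14: x0=(-1.2794) x1=(-0.6027)
step 15: x0=(-1.2592) x1=(-0.5954)
step 16: x0=(-1.2383) x1=(-0.5887)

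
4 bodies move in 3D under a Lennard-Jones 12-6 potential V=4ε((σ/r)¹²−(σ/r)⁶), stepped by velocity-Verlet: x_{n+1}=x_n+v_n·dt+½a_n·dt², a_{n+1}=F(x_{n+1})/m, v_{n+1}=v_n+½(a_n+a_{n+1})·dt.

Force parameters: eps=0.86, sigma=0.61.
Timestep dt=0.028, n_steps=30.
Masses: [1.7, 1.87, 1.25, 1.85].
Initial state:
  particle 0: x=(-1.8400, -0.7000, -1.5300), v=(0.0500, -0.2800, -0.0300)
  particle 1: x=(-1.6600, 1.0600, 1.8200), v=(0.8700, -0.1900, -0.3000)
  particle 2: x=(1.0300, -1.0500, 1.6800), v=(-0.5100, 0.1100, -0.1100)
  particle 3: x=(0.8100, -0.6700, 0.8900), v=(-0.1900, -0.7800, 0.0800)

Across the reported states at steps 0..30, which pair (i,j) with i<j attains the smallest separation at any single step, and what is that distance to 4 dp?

step 0: x0=(-1.8400, -0.7000, -1.5300) x1=(-1.6600, 1.0600, 1.8200) x2=(1.0300, -1.0500, 1.6800) x3=(0.8100, -0.6700, 0.8900)
step 1: x0=(-1.8386, -0.7078, -1.5308) x1=(-1.6356, 1.0547, 1.8116) x2=(1.0156, -1.0467, 1.6764) x3=(0.8048, -0.6920, 0.8926)
step 2: x0=(-1.8372, -0.7157, -1.5317) x1=(-1.6113, 1.0494, 1.8032) x2=(1.0009, -1.0429, 1.6718) x3=(0.7997, -0.7143, 0.8959)
step 3: x0=(-1.8358, -0.7235, -1.5325) x1=(-1.5869, 1.0440, 1.7948) x2=(0.9859, -1.0386, 1.6659) x3=(0.7949, -0.7370, 0.9000)
step 4: x0=(-1.8344, -0.7314, -1.5334) x1=(-1.5626, 1.0387, 1.7864) x2=(0.9705, -1.0337, 1.6586) x3=(0.7903, -0.7601, 0.9051)
step 5: x0=(-1.8330, -0.7392, -1.5342) x1=(-1.5382, 1.0334, 1.7780) x2=(0.9547, -1.0282, 1.6497) x3=(0.7860, -0.7835, 0.9112)
step 6: x0=(-1.8316, -0.7470, -1.5350) x1=(-1.5138, 1.0281, 1.7696) x2=(0.9385, -1.0222, 1.6390) x3=(0.7820, -0.8074, 0.9186)
step 7: x0=(-1.8302, -0.7549, -1.5359) x1=(-1.4895, 1.0228, 1.7612) x2=(0.9219, -1.0155, 1.6263) x3=(0.7782, -0.8316, 0.9274)
step 8: x0=(-1.8288, -0.7627, -1.5367) x1=(-1.4651, 1.0174, 1.7528) x2=(0.9049, -1.0083, 1.6117) x3=(0.7747, -0.8562, 0.9374)
step 9: x0=(-1.8274, -0.7706, -1.5376) x1=(-1.4408, 1.0121, 1.7444) x2=(0.8877, -1.0009, 1.5960) x3=(0.7714, -0.8810, 0.9482)
step 10: x0=(-1.8260, -0.7784, -1.5384) x1=(-1.4164, 1.0068, 1.7360) x2=(0.8708, -0.9938, 1.5819) x3=(0.7679, -0.9055, 0.9579)
step 11: x0=(-1.8246, -0.7862, -1.5392) x1=(-1.3920, 1.0015, 1.7276) x2=(0.8552, -0.9878, 1.5756) x3=(0.7635, -0.9294, 0.9623)
step 12: x0=(-1.8232, -0.7941, -1.5401) x1=(-1.3677, 0.9961, 1.7192) x2=(0.8416, -0.9831, 1.5831) x3=(0.7577, -0.9523, 0.9574)
step 13: x0=(-1.8218, -0.8019, -1.5409) x1=(-1.3433, 0.9908, 1.7108) x2=(0.8294, -0.9789, 1.6007) x3=(0.7510, -0.9749, 0.9456)
step 14: x0=(-1.8204, -0.8098, -1.5418) x1=(-1.3189, 0.9855, 1.7024) x2=(0.8175, -0.9747, 1.6213) x3=(0.7440, -0.9975, 0.9319)
step 15: x0=(-1.8190, -0.8176, -1.5426) x1=(-1.2946, 0.9802, 1.6940) x2=(0.8056, -0.9706, 1.6413) x3=(0.7371, -1.0200, 0.9185)
step 16: x0=(-1.8176, -0.8254, -1.5434) x1=(-1.2702, 0.9749, 1.6856) x2=(0.7935, -0.9666, 1.6594) x3=(0.7303, -1.0425, 0.9064)
step 17: x0=(-1.8162, -0.8333, -1.5443) x1=(-1.2458, 0.9695, 1.6772) x2=(0.7812, -0.9627, 1.6754) x3=(0.7236, -1.0648, 0.8958)
step 18: x0=(-1.8148, -0.8411, -1.5451) x1=(-1.2215, 0.9642, 1.6688) x2=(0.7687, -0.9592, 1.6895) x3=(0.7170, -1.0870, 0.8865)
step 19: x0=(-1.8134, -0.8490, -1.5459) x1=(-1.1971, 0.9589, 1.6604) x2=(0.7562, -0.9559, 1.7017) x3=(0.7105, -1.1090, 0.8784)
step 20: x0=(-1.8120, -0.8568, -1.5468) x1=(-1.1728, 0.9536, 1.6520) x2=(0.7436, -0.9529, 1.7123) x3=(0.7041, -1.1307, 0.8713)
step 21: x0=(-1.8106, -0.8646, -1.5476) x1=(-1.1484, 0.9482, 1.6436) x2=(0.7309, -0.9503, 1.7216) x3=(0.6977, -1.1523, 0.8652)
step 22: x0=(-1.8092, -0.8725, -1.5485) x1=(-1.1240, 0.9429, 1.6352) x2=(0.7181, -0.9479, 1.7296) x3=(0.6913, -1.1737, 0.8600)
step 23: x0=(-1.8078, -0.8803, -1.5493) x1=(-1.0997, 0.9376, 1.6268) x2=(0.7053, -0.9457, 1.7366) x3=(0.6850, -1.1948, 0.8554)
step 24: x0=(-1.8064, -0.8882, -1.5501) x1=(-1.0753, 0.9322, 1.6184) x2=(0.6925, -0.9439, 1.7425) x3=(0.6787, -1.2158, 0.8516)
step 25: x0=(-1.8050, -0.8960, -1.5510) x1=(-1.0509, 0.9269, 1.6100) x2=(0.6797, -0.9423, 1.7476) x3=(0.6724, -1.2366, 0.8483)
step 26: x0=(-1.8036, -0.9038, -1.5518) x1=(-1.0265, 0.9216, 1.6016) x2=(0.6669, -0.9410, 1.7519) x3=(0.6661, -1.2573, 0.8456)
step 27: x0=(-1.8022, -0.9117, -1.5526) x1=(-1.0022, 0.9163, 1.5932) x2=(0.6540, -0.9400, 1.7554) x3=(0.6597, -1.2777, 0.8433)
step 28: x0=(-1.8008, -0.9195, -1.5535) x1=(-0.9778, 0.9109, 1.5848) x2=(0.6412, -0.9392, 1.7583) x3=(0.6534, -1.2980, 0.8416)
step 29: x0=(-1.7994, -0.9274, -1.5543) x1=(-0.9534, 0.9056, 1.5764) x2=(0.6284, -0.9386, 1.7605) x3=(0.6471, -1.3182, 0.8402)
step 30: x0=(-1.7980, -0.9352, -1.5552) x1=(-0.9291, 0.9003, 1.5680) x2=(0.6156, -0.9383, 1.7622) x3=(0.6408, -1.3381, 0.8392)

pair (2,3), distance 0.6229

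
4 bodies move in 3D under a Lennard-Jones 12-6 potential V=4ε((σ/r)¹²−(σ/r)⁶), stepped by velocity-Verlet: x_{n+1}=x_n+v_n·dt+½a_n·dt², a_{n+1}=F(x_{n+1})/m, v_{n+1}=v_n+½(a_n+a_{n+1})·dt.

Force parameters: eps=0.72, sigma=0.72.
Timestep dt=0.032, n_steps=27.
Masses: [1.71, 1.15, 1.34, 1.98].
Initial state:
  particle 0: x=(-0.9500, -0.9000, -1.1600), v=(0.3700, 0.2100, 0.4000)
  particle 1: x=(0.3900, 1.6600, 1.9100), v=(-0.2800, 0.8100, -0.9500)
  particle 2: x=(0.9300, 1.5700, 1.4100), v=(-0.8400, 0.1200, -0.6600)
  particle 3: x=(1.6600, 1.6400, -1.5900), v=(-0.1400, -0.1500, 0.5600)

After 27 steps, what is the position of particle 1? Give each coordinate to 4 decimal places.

step 0: x0=(-0.9500, -0.9000, -1.1600) x1=(0.3900, 1.6600, 1.9100) x2=(0.9300, 1.5700, 1.4100) x3=(1.6600, 1.6400, -1.5900)
step 1: x0=(-0.9382, -0.8933, -1.1472) x1=(0.3767, 1.6866, 1.8836) x2=(0.9068, 1.5732, 1.3855) x3=(1.6555, 1.6352, -1.5721)
step 2: x0=(-0.9263, -0.8866, -1.1344) x1=(0.3536, 1.7154, 1.8664) x2=(0.8921, 1.5746, 1.3530) x3=(1.6510, 1.6304, -1.5542)
step 3: x0=(-0.9145, -0.8798, -1.1216) x1=(0.3254, 1.7455, 1.8542) x2=(0.8818, 1.5749, 1.3163) x3=(1.6466, 1.6256, -1.5362)
step 4: x0=(-0.9026, -0.8731, -1.1088) x1=(0.2962, 1.7758, 1.8428) x2=(0.8722, 1.5749, 1.2788) x3=(1.6421, 1.6208, -1.5183)
step 5: x0=(-0.8908, -0.8664, -1.0960) x1=(0.2678, 1.8059, 1.8307) x2=(0.8620, 1.5752, 1.2420) x3=(1.6376, 1.6160, -1.5004)
step 6: x0=(-0.8790, -0.8597, -1.0832) x1=(0.2408, 1.8355, 1.8171) x2=(0.8506, 1.5759, 1.2064) x3=(1.6331, 1.6112, -1.4825)
step 7: x0=(-0.8671, -0.8530, -1.0704) x1=(0.2153, 1.8644, 1.8022) x2=(0.8380, 1.5772, 1.1720) x3=(1.6286, 1.6064, -1.4645)
step 8: x0=(-0.8553, -0.8462, -1.0576) x1=(0.1911, 1.8927, 1.7858) x2=(0.8242, 1.5789, 1.1388) x3=(1.6241, 1.6016, -1.4466)
step 9: x0=(-0.8434, -0.8395, -1.0448) x1=(0.1681, 1.9204, 1.7682) x2=(0.8093, 1.5812, 1.1067) x3=(1.6197, 1.5968, -1.4287)
step 10: x0=(-0.8316, -0.8328, -1.0320) x1=(0.1462, 1.9476, 1.7495) x2=(0.7935, 1.5840, 1.0756) x3=(1.6152, 1.5920, -1.4108)
step 11: x0=(-0.8197, -0.8261, -1.0192) x1=(0.1253, 1.9742, 1.7298) x2=(0.7769, 1.5873, 1.0453) x3=(1.6107, 1.5872, -1.3928)
step 12: x0=(-0.8079, -0.8193, -1.0064) x1=(0.1053, 2.0002, 1.7091) x2=(0.7595, 1.5910, 1.0158) x3=(1.6062, 1.5824, -1.3749)
step 13: x0=(-0.7961, -0.8126, -0.9936) x1=(0.0862, 2.0257, 1.6875) x2=(0.7414, 1.5952, 0.9871) x3=(1.6017, 1.5776, -1.3570)
step 14: x0=(-0.7842, -0.8059, -0.9808) x1=(0.0677, 2.0508, 1.6652) x2=(0.7226, 1.5998, 0.9590) x3=(1.5972, 1.5728, -1.3390)
step 15: x0=(-0.7724, -0.7992, -0.9680) x1=(0.0500, 2.0753, 1.6421) x2=(0.7033, 1.6048, 0.9316) x3=(1.5928, 1.5680, -1.3211)
step 16: x0=(-0.7605, -0.7924, -0.9552) x1=(0.0329, 2.0995, 1.6183) x2=(0.6834, 1.6102, 0.9048) x3=(1.5883, 1.5632, -1.3031)
step 17: x0=(-0.7487, -0.7857, -0.9424) x1=(0.0164, 2.1231, 1.5939) x2=(0.6630, 1.6160, 0.8785) x3=(1.5838, 1.5584, -1.2852)
step 18: x0=(-0.7368, -0.7790, -0.9296) x1=(0.0005, 2.1463, 1.5687) x2=(0.6421, 1.6222, 0.8528) x3=(1.5793, 1.5536, -1.2673)
step 19: x0=(-0.7250, -0.7723, -0.9168) x1=(-0.0149, 2.1690, 1.5430) x2=(0.6207, 1.6287, 0.8276) x3=(1.5748, 1.5488, -1.2493)
step 20: x0=(-0.7132, -0.7655, -0.9040) x1=(-0.0297, 2.1913, 1.5167) x2=(0.5989, 1.6357, 0.8030) x3=(1.5703, 1.5440, -1.2313)
step 21: x0=(-0.7013, -0.7588, -0.8912) x1=(-0.0439, 2.2131, 1.4897) x2=(0.5766, 1.6431, 0.7788) x3=(1.5658, 1.5392, -1.2134)
step 22: x0=(-0.6895, -0.7521, -0.8784) x1=(-0.0577, 2.2344, 1.4622) x2=(0.5538, 1.6508, 0.7552) x3=(1.5613, 1.5344, -1.1954)
step 23: x0=(-0.6776, -0.7454, -0.8656) x1=(-0.0710, 2.2553, 1.4341) x2=(0.5307, 1.6590, 0.7320) x3=(1.5568, 1.5296, -1.1775)
step 24: x0=(-0.6658, -0.7386, -0.8528) x1=(-0.0837, 2.2756, 1.4054) x2=(0.5071, 1.6676, 0.7094) x3=(1.5523, 1.5248, -1.1595)
step 25: x0=(-0.6539, -0.7319, -0.8400) x1=(-0.0960, 2.2954, 1.3761) x2=(0.4831, 1.6767, 0.6872) x3=(1.5478, 1.5200, -1.1415)
step 26: x0=(-0.6421, -0.7252, -0.8272) x1=(-0.1077, 2.3147, 1.3461) x2=(0.4586, 1.6862, 0.6656) x3=(1.5433, 1.5152, -1.1235)
step 27: x0=(-0.6302, -0.7184, -0.8143) x1=(-0.1189, 2.3334, 1.3156) x2=(0.4337, 1.6963, 0.6445) x3=(1.5387, 1.5104, -1.1055)

(-0.1189, 2.3334, 1.3156)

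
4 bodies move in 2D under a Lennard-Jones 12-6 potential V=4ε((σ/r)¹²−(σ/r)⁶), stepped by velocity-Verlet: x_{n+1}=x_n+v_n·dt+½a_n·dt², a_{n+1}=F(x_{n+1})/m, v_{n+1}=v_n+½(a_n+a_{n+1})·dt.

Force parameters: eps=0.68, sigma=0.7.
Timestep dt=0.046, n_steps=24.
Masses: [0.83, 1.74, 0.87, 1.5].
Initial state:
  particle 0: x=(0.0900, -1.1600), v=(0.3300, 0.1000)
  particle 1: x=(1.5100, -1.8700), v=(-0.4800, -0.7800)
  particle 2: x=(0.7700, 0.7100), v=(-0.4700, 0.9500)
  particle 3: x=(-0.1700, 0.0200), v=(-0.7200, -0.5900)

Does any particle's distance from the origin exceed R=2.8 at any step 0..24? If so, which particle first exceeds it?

step 0: x0=(0.0900, -1.1600) x1=(1.5100, -1.8700) x2=(0.7700, 0.7100) x3=(-0.1700, 0.0200)
step 1: x0=(0.1051, -1.1548) x1=(1.4879, -1.9059) x2=(0.7478, 0.7533) x3=(-0.2027, -0.0072)
step 2: x0=(0.1201, -1.1484) x1=(1.4657, -1.9417) x2=(0.7247, 0.7958) x3=(-0.2347, -0.0348)
step 3: x0=(0.1348, -1.1407) x1=(1.4434, -1.9774) x2=(0.7010, 0.8377) x3=(-0.2661, -0.0628)
step 4: x0=(0.1492, -1.1315) x1=(1.4210, -2.0131) x2=(0.6768, 0.8792) x3=(-0.2969, -0.0914)
step 5: x0=(0.1630, -1.1207) x1=(1.3985, -2.0487) x2=(0.6523, 0.9204) x3=(-0.3272, -0.1208)
step 6: x0=(0.1761, -1.1082) x1=(1.3759, -2.0843) x2=(0.6275, 0.9612) x3=(-0.3567, -0.1510)
step 7: x0=(0.1883, -1.0939) x1=(1.3533, -2.1198) x2=(0.6025, 1.0018) x3=(-0.3856, -0.1821)
step 8: x0=(0.1994, -1.0776) x1=(1.3305, -2.1552) x2=(0.5774, 1.0421) x3=(-0.4136, -0.2144)
step 9: x0=(0.2090, -1.0592) x1=(1.3077, -2.1905) x2=(0.5521, 1.0824) x3=(-0.4407, -0.2477)
step 10: x0=(0.2169, -1.0386) x1=(1.2848, -2.2258) x2=(0.5268, 1.1225) x3=(-0.4667, -0.2824)
step 11: x0=(0.2227, -1.0156) x1=(1.2619, -2.2610) x2=(0.5014, 1.1625) x3=(-0.4914, -0.3183)
step 12: x0=(0.2258, -0.9900) x1=(1.2389, -2.2961) x2=(0.4760, 1.2024) x3=(-0.5146, -0.3557)
step 13: x0=(0.2258, -0.9618) x1=(1.2159, -2.3312) x2=(0.4505, 1.2422) x3=(-0.5360, -0.3946)
step 14: x0=(0.2221, -0.9308) x1=(1.1928, -2.3663) x2=(0.4250, 1.2820) x3=(-0.5553, -0.4351)
step 15: x0=(0.2139, -0.8970) x1=(1.1697, -2.4013) x2=(0.3995, 1.3217) x3=(-0.5720, -0.4771)
step 16: x0=(0.2007, -0.8605) x1=(1.1466, -2.4362) x2=(0.3740, 1.3614) x3=(-0.5859, -0.5206)
step 17: x0=(0.1821, -0.8217) x1=(1.1234, -2.4711) x2=(0.3484, 1.4011) x3=(-0.5968, -0.5654)
step 18: x0=(0.1593, -0.7816) x1=(1.1002, -2.5060) x2=(0.3229, 1.4407) x3=(-0.6054, -0.6110)
step 19: x0=(0.1370, -0.7416) x1=(1.0771, -2.5409) x2=(0.2973, 1.4802) x3=(-0.6142, -0.6565)
step 20: x0=(0.1237, -0.7027) x1=(1.0539, -2.5758) x2=(0.2717, 1.5198) x3=(-0.6280, -0.7014)
step 21: x0=(0.1213, -0.6637) x1=(1.0307, -2.6106) x2=(0.2462, 1.5593) x3=(-0.6479, -0.7463)
step 22: x0=(0.1219, -0.6245) x1=(1.0075, -2.6455) x2=(0.2206, 1.5988) x3=(-0.6693, -0.7914)
step 23: x0=(0.1191, -0.5859) x1=(0.9843, -2.6803) x2=(0.1950, 1.6383) x3=(-0.6889, -0.8361)
step 24: x0=(0.1109, -0.5490) x1=(0.9611, -2.7151) x2=(0.1694, 1.6777) x3=(-0.7055, -0.8799)

yes, particle 1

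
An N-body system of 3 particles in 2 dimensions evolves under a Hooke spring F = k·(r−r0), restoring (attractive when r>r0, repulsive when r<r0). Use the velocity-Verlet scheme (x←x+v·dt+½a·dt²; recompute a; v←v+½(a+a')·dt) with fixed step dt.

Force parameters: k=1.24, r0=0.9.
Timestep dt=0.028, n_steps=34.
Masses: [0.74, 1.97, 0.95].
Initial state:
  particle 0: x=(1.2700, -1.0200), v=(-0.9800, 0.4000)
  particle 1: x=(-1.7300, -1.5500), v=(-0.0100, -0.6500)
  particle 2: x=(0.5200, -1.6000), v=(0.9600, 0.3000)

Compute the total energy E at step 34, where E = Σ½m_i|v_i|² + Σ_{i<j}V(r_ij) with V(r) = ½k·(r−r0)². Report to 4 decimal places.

step 0: x0=(1.2700, -1.0200) x1=(-1.7300, -1.5500) x2=(0.5200, -1.6000)
step 1: x0=(1.2411, -1.0091) x1=(-1.7294, -1.5681) x2=(0.5462, -1.5916)
step 2: x0=(1.2095, -0.9987) x1=(-1.7271, -1.5860) x2=(0.5710, -1.5831)
step 3: x0=(1.1753, -0.9887) x1=(-1.7232, -1.6038) x2=(0.5944, -1.5747)
step 4: x0=(1.1384, -0.9793) x1=(-1.7175, -1.6213) x2=(0.6162, -1.5663)
step 5: x0=(1.0991, -0.9704) x1=(-1.7101, -1.6385) x2=(0.6365, -1.5581)
step 6: x0=(1.0573, -0.9619) x1=(-1.7011, -1.6556) x2=(0.6552, -1.5501)
step 7: x0=(1.0132, -0.9538) x1=(-1.6904, -1.6723) x2=(0.6724, -1.5422)
step 8: x0=(0.9669, -0.9461) x1=(-1.6781, -1.6888) x2=(0.6879, -1.5347)
step 9: x0=(0.9183, -0.9388) x1=(-1.6642, -1.7050) x2=(0.7018, -1.5274)
step 10: x0=(0.8676, -0.9318) x1=(-1.6487, -1.7208) x2=(0.7141, -1.5206)
step 11: x0=(0.8148, -0.9252) x1=(-1.6317, -1.7364) x2=(0.7248, -1.5142)
step 12: x0=(0.7600, -0.9188) x1=(-1.6131, -1.7516) x2=(0.7340, -1.5082)
step 13: x0=(0.7032, -0.9127) x1=(-1.5931, -1.7665) x2=(0.7417, -1.5027)
step 14: x0=(0.6445, -0.9069) x1=(-1.5717, -1.7810) x2=(0.7479, -1.4976)
step 15: x0=(0.5839, -0.9015) x1=(-1.5489, -1.7952) x2=(0.7527, -1.4931)
step 16: x0=(0.5215, -0.8964) x1=(-1.5247, -1.8090) x2=(0.7562, -1.4890)
step 17: x0=(0.4573, -0.8917) x1=(-1.4993, -1.8225) x2=(0.7583, -1.4854)
step 18: x0=(0.3915, -0.8874) x1=(-1.4726, -1.8356) x2=(0.7592, -1.4821)
step 19: x0=(0.3242, -0.8836) x1=(-1.4447, -1.8483) x2=(0.7588, -1.4793)
step 20: x0=(0.2554, -0.8804) x1=(-1.4157, -1.8607) x2=(0.7571, -1.4769)
step 21: x0=(0.1854, -0.8777) x1=(-1.3856, -1.8726) x2=(0.7542, -1.4747)
step 22: x0=(0.1142, -0.8757) x1=(-1.3545, -1.8842) x2=(0.7501, -1.4729)
step 23: x0=(0.0421, -0.8742) x1=(-1.3225, -1.8955) x2=(0.7447, -1.4713)
step 24: x0=(-0.0309, -0.8734) x1=(-1.2895, -1.9064) x2=(0.7381, -1.4700)
step 25: x0=(-0.1045, -0.8733) x1=(-1.2557, -1.9169) x2=(0.7303, -1.4689)
step 26: x0=(-0.1786, -0.8739) x1=(-1.2211, -1.9271) x2=(0.7212, -1.4679)
step 27: x0=(-0.2531, -0.8751) x1=(-1.1858, -1.9370) x2=(0.7109, -1.4671)
step 28: x0=(-0.3277, -0.8770) x1=(-1.1498, -1.9465) x2=(0.6993, -1.4665)
step 29: x0=(-0.4024, -0.8795) x1=(-1.1132, -1.9558) x2=(0.6865, -1.4659)
step 30: x0=(-0.4770, -0.8827) x1=(-1.0760, -1.9647) x2=(0.6725, -1.4655)
step 31: x0=(-0.5514, -0.8865) x1=(-1.0383, -1.9734) x2=(0.6571, -1.4651)
step 32: x0=(-0.6253, -0.8909) x1=(-1.0002, -1.9819) x2=(0.6405, -1.4648)
step 33: x0=(-0.6988, -0.8958) x1=(-0.9616, -1.9901) x2=(0.6227, -1.4645)
step 34: x0=(-0.7717, -0.9014) x1=(-0.9226, -1.9980) x2=(0.6036, -1.4643)
step 0 velocities: v0=(-0.9800, 0.4000) v1=(-0.0100, -0.6500) v2=(0.9600, 0.3000)
step 0: KE=1.3113, PE=3.9888, E=5.3001
step 34 velocities: v0=(-2.5922, -0.2080) v1=(1.3982, -0.2808) v2=(-0.7043, 0.0080)
step 34: KE=4.7410, PE=0.5581, E=5.2991

5.2991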